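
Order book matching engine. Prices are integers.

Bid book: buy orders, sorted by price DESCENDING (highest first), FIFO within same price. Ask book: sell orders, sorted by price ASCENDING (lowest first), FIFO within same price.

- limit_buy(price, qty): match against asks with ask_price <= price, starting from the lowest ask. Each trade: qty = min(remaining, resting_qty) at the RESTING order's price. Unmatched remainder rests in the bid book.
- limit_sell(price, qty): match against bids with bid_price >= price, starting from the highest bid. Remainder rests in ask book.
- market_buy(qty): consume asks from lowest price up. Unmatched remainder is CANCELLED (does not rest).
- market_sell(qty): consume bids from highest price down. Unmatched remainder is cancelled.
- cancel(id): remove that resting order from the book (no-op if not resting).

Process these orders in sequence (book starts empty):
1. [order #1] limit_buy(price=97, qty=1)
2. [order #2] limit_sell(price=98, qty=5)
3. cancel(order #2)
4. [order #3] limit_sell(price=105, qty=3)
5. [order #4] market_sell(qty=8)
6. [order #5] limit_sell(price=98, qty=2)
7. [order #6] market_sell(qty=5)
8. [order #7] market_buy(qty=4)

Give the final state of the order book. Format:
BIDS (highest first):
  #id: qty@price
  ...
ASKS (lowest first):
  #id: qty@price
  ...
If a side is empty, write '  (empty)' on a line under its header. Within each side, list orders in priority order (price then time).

After op 1 [order #1] limit_buy(price=97, qty=1): fills=none; bids=[#1:1@97] asks=[-]
After op 2 [order #2] limit_sell(price=98, qty=5): fills=none; bids=[#1:1@97] asks=[#2:5@98]
After op 3 cancel(order #2): fills=none; bids=[#1:1@97] asks=[-]
After op 4 [order #3] limit_sell(price=105, qty=3): fills=none; bids=[#1:1@97] asks=[#3:3@105]
After op 5 [order #4] market_sell(qty=8): fills=#1x#4:1@97; bids=[-] asks=[#3:3@105]
After op 6 [order #5] limit_sell(price=98, qty=2): fills=none; bids=[-] asks=[#5:2@98 #3:3@105]
After op 7 [order #6] market_sell(qty=5): fills=none; bids=[-] asks=[#5:2@98 #3:3@105]
After op 8 [order #7] market_buy(qty=4): fills=#7x#5:2@98 #7x#3:2@105; bids=[-] asks=[#3:1@105]

Answer: BIDS (highest first):
  (empty)
ASKS (lowest first):
  #3: 1@105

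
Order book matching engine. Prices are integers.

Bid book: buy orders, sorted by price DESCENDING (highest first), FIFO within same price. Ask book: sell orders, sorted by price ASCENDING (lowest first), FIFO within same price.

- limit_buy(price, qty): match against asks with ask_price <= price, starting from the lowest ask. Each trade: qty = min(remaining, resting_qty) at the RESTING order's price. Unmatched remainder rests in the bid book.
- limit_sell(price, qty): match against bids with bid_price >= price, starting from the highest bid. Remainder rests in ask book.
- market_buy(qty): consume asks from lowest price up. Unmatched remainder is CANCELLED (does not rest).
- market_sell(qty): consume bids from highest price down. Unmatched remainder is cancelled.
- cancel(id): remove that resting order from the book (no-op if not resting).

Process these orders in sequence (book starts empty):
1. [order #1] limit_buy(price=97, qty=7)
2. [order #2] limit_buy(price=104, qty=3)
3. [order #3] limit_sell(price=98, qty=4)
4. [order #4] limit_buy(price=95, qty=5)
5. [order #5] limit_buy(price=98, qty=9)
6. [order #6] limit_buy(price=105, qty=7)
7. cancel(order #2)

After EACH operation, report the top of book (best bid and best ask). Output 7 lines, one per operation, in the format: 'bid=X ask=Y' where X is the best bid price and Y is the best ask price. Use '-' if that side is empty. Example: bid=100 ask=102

After op 1 [order #1] limit_buy(price=97, qty=7): fills=none; bids=[#1:7@97] asks=[-]
After op 2 [order #2] limit_buy(price=104, qty=3): fills=none; bids=[#2:3@104 #1:7@97] asks=[-]
After op 3 [order #3] limit_sell(price=98, qty=4): fills=#2x#3:3@104; bids=[#1:7@97] asks=[#3:1@98]
After op 4 [order #4] limit_buy(price=95, qty=5): fills=none; bids=[#1:7@97 #4:5@95] asks=[#3:1@98]
After op 5 [order #5] limit_buy(price=98, qty=9): fills=#5x#3:1@98; bids=[#5:8@98 #1:7@97 #4:5@95] asks=[-]
After op 6 [order #6] limit_buy(price=105, qty=7): fills=none; bids=[#6:7@105 #5:8@98 #1:7@97 #4:5@95] asks=[-]
After op 7 cancel(order #2): fills=none; bids=[#6:7@105 #5:8@98 #1:7@97 #4:5@95] asks=[-]

Answer: bid=97 ask=-
bid=104 ask=-
bid=97 ask=98
bid=97 ask=98
bid=98 ask=-
bid=105 ask=-
bid=105 ask=-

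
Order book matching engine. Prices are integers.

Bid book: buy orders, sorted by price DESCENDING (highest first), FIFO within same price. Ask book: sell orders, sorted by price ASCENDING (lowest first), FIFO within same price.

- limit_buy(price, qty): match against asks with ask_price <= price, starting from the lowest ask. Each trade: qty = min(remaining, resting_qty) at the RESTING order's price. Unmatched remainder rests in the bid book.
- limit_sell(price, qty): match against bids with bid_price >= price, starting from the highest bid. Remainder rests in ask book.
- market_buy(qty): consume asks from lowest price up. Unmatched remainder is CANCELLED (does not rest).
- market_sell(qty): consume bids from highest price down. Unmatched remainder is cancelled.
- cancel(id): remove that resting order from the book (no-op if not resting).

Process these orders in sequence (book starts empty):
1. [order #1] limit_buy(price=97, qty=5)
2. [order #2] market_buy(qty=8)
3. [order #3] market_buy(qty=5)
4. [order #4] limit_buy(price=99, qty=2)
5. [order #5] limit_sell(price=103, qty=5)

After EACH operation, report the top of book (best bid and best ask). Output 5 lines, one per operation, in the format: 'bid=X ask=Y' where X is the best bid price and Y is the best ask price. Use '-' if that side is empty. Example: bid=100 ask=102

Answer: bid=97 ask=-
bid=97 ask=-
bid=97 ask=-
bid=99 ask=-
bid=99 ask=103

Derivation:
After op 1 [order #1] limit_buy(price=97, qty=5): fills=none; bids=[#1:5@97] asks=[-]
After op 2 [order #2] market_buy(qty=8): fills=none; bids=[#1:5@97] asks=[-]
After op 3 [order #3] market_buy(qty=5): fills=none; bids=[#1:5@97] asks=[-]
After op 4 [order #4] limit_buy(price=99, qty=2): fills=none; bids=[#4:2@99 #1:5@97] asks=[-]
After op 5 [order #5] limit_sell(price=103, qty=5): fills=none; bids=[#4:2@99 #1:5@97] asks=[#5:5@103]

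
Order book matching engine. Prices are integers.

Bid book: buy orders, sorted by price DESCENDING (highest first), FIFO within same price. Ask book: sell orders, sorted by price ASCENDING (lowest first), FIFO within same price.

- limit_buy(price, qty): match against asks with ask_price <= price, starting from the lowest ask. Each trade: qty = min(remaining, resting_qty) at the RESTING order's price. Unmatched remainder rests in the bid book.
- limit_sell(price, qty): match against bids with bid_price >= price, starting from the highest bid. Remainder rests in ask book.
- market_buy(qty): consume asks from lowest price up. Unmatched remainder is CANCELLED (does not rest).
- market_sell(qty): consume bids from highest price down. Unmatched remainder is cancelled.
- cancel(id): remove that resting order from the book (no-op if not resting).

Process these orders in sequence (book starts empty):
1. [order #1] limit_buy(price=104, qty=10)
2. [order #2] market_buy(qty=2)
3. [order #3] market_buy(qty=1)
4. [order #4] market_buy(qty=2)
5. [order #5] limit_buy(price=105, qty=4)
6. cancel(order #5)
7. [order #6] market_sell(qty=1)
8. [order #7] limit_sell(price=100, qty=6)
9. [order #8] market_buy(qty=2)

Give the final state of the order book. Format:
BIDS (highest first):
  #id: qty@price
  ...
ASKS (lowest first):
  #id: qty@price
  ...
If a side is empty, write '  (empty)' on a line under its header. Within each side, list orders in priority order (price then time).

After op 1 [order #1] limit_buy(price=104, qty=10): fills=none; bids=[#1:10@104] asks=[-]
After op 2 [order #2] market_buy(qty=2): fills=none; bids=[#1:10@104] asks=[-]
After op 3 [order #3] market_buy(qty=1): fills=none; bids=[#1:10@104] asks=[-]
After op 4 [order #4] market_buy(qty=2): fills=none; bids=[#1:10@104] asks=[-]
After op 5 [order #5] limit_buy(price=105, qty=4): fills=none; bids=[#5:4@105 #1:10@104] asks=[-]
After op 6 cancel(order #5): fills=none; bids=[#1:10@104] asks=[-]
After op 7 [order #6] market_sell(qty=1): fills=#1x#6:1@104; bids=[#1:9@104] asks=[-]
After op 8 [order #7] limit_sell(price=100, qty=6): fills=#1x#7:6@104; bids=[#1:3@104] asks=[-]
After op 9 [order #8] market_buy(qty=2): fills=none; bids=[#1:3@104] asks=[-]

Answer: BIDS (highest first):
  #1: 3@104
ASKS (lowest first):
  (empty)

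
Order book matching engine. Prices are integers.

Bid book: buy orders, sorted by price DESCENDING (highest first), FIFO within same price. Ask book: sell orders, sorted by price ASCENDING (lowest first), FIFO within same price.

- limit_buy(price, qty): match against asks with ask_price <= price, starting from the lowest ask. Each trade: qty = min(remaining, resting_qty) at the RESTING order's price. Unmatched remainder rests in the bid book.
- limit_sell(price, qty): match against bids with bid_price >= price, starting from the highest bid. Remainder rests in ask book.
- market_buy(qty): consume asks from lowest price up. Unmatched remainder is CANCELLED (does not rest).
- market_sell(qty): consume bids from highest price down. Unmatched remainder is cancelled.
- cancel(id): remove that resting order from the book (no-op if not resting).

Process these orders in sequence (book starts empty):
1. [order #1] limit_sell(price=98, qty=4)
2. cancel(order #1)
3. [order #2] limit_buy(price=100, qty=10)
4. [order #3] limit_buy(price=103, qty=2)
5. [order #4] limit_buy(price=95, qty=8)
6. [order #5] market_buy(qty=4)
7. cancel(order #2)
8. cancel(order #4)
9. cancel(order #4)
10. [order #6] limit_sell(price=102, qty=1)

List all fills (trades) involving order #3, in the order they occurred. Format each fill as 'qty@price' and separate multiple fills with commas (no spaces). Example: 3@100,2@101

Answer: 1@103

Derivation:
After op 1 [order #1] limit_sell(price=98, qty=4): fills=none; bids=[-] asks=[#1:4@98]
After op 2 cancel(order #1): fills=none; bids=[-] asks=[-]
After op 3 [order #2] limit_buy(price=100, qty=10): fills=none; bids=[#2:10@100] asks=[-]
After op 4 [order #3] limit_buy(price=103, qty=2): fills=none; bids=[#3:2@103 #2:10@100] asks=[-]
After op 5 [order #4] limit_buy(price=95, qty=8): fills=none; bids=[#3:2@103 #2:10@100 #4:8@95] asks=[-]
After op 6 [order #5] market_buy(qty=4): fills=none; bids=[#3:2@103 #2:10@100 #4:8@95] asks=[-]
After op 7 cancel(order #2): fills=none; bids=[#3:2@103 #4:8@95] asks=[-]
After op 8 cancel(order #4): fills=none; bids=[#3:2@103] asks=[-]
After op 9 cancel(order #4): fills=none; bids=[#3:2@103] asks=[-]
After op 10 [order #6] limit_sell(price=102, qty=1): fills=#3x#6:1@103; bids=[#3:1@103] asks=[-]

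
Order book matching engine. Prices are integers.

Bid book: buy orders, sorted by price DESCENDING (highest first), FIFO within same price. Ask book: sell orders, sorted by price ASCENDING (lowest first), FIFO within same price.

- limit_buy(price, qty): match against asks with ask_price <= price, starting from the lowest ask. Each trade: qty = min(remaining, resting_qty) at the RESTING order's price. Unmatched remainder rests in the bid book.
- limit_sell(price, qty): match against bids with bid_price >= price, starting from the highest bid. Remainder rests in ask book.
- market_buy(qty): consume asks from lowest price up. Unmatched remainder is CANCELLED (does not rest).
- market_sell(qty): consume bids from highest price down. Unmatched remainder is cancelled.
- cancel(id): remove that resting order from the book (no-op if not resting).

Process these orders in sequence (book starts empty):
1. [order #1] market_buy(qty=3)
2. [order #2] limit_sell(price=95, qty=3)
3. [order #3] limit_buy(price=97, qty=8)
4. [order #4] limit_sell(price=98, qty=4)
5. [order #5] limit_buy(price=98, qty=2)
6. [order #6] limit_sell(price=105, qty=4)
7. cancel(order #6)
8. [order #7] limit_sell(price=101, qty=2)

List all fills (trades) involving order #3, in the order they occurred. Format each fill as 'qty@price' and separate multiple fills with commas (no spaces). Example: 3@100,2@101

After op 1 [order #1] market_buy(qty=3): fills=none; bids=[-] asks=[-]
After op 2 [order #2] limit_sell(price=95, qty=3): fills=none; bids=[-] asks=[#2:3@95]
After op 3 [order #3] limit_buy(price=97, qty=8): fills=#3x#2:3@95; bids=[#3:5@97] asks=[-]
After op 4 [order #4] limit_sell(price=98, qty=4): fills=none; bids=[#3:5@97] asks=[#4:4@98]
After op 5 [order #5] limit_buy(price=98, qty=2): fills=#5x#4:2@98; bids=[#3:5@97] asks=[#4:2@98]
After op 6 [order #6] limit_sell(price=105, qty=4): fills=none; bids=[#3:5@97] asks=[#4:2@98 #6:4@105]
After op 7 cancel(order #6): fills=none; bids=[#3:5@97] asks=[#4:2@98]
After op 8 [order #7] limit_sell(price=101, qty=2): fills=none; bids=[#3:5@97] asks=[#4:2@98 #7:2@101]

Answer: 3@95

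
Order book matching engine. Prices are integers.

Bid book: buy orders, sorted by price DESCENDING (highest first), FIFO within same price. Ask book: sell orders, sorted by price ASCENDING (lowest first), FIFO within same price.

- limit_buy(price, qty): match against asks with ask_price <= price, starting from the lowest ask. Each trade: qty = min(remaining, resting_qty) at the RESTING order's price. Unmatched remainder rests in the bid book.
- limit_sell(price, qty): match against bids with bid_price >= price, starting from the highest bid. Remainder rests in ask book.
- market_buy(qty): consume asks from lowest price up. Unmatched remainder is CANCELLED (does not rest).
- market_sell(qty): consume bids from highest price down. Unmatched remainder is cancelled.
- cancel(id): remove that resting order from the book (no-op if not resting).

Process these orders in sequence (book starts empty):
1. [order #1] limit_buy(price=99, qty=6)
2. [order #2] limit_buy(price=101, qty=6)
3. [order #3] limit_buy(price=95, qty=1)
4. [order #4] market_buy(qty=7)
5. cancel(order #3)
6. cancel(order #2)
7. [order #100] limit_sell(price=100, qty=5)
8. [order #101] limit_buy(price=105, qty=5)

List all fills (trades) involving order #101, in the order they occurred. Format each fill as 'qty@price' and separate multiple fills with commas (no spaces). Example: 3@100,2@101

Answer: 5@100

Derivation:
After op 1 [order #1] limit_buy(price=99, qty=6): fills=none; bids=[#1:6@99] asks=[-]
After op 2 [order #2] limit_buy(price=101, qty=6): fills=none; bids=[#2:6@101 #1:6@99] asks=[-]
After op 3 [order #3] limit_buy(price=95, qty=1): fills=none; bids=[#2:6@101 #1:6@99 #3:1@95] asks=[-]
After op 4 [order #4] market_buy(qty=7): fills=none; bids=[#2:6@101 #1:6@99 #3:1@95] asks=[-]
After op 5 cancel(order #3): fills=none; bids=[#2:6@101 #1:6@99] asks=[-]
After op 6 cancel(order #2): fills=none; bids=[#1:6@99] asks=[-]
After op 7 [order #100] limit_sell(price=100, qty=5): fills=none; bids=[#1:6@99] asks=[#100:5@100]
After op 8 [order #101] limit_buy(price=105, qty=5): fills=#101x#100:5@100; bids=[#1:6@99] asks=[-]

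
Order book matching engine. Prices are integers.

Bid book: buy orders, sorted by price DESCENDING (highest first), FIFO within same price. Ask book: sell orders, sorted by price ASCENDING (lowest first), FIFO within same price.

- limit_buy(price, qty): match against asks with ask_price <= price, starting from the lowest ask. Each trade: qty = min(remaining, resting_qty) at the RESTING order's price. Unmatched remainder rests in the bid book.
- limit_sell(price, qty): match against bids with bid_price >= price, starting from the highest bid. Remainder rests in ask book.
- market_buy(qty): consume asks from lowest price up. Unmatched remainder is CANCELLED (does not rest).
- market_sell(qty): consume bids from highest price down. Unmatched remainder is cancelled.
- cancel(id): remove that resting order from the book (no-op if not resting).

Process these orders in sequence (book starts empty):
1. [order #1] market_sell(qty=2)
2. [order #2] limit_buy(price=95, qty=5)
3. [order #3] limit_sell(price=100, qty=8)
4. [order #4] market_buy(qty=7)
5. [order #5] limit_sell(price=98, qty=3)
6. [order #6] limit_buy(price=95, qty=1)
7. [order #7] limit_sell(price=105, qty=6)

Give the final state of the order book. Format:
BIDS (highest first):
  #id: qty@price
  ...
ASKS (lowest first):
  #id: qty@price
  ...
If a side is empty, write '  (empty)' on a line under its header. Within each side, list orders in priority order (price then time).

After op 1 [order #1] market_sell(qty=2): fills=none; bids=[-] asks=[-]
After op 2 [order #2] limit_buy(price=95, qty=5): fills=none; bids=[#2:5@95] asks=[-]
After op 3 [order #3] limit_sell(price=100, qty=8): fills=none; bids=[#2:5@95] asks=[#3:8@100]
After op 4 [order #4] market_buy(qty=7): fills=#4x#3:7@100; bids=[#2:5@95] asks=[#3:1@100]
After op 5 [order #5] limit_sell(price=98, qty=3): fills=none; bids=[#2:5@95] asks=[#5:3@98 #3:1@100]
After op 6 [order #6] limit_buy(price=95, qty=1): fills=none; bids=[#2:5@95 #6:1@95] asks=[#5:3@98 #3:1@100]
After op 7 [order #7] limit_sell(price=105, qty=6): fills=none; bids=[#2:5@95 #6:1@95] asks=[#5:3@98 #3:1@100 #7:6@105]

Answer: BIDS (highest first):
  #2: 5@95
  #6: 1@95
ASKS (lowest first):
  #5: 3@98
  #3: 1@100
  #7: 6@105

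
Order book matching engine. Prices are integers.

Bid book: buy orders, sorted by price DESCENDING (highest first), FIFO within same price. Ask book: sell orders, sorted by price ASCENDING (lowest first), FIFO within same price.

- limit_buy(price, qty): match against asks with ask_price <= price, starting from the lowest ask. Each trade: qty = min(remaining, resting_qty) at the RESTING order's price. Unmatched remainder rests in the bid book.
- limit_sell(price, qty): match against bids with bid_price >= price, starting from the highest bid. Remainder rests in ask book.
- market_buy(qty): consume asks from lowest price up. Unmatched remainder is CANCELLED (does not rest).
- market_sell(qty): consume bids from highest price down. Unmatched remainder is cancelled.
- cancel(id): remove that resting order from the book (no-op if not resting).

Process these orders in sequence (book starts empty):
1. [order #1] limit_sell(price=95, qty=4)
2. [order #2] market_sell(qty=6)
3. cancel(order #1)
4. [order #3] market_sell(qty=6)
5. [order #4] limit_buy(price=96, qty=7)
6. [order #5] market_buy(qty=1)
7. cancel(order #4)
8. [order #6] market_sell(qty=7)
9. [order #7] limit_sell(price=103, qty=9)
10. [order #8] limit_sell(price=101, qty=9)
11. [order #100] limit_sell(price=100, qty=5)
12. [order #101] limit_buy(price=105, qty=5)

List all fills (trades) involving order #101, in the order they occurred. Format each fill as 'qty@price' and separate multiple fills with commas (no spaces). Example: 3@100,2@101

After op 1 [order #1] limit_sell(price=95, qty=4): fills=none; bids=[-] asks=[#1:4@95]
After op 2 [order #2] market_sell(qty=6): fills=none; bids=[-] asks=[#1:4@95]
After op 3 cancel(order #1): fills=none; bids=[-] asks=[-]
After op 4 [order #3] market_sell(qty=6): fills=none; bids=[-] asks=[-]
After op 5 [order #4] limit_buy(price=96, qty=7): fills=none; bids=[#4:7@96] asks=[-]
After op 6 [order #5] market_buy(qty=1): fills=none; bids=[#4:7@96] asks=[-]
After op 7 cancel(order #4): fills=none; bids=[-] asks=[-]
After op 8 [order #6] market_sell(qty=7): fills=none; bids=[-] asks=[-]
After op 9 [order #7] limit_sell(price=103, qty=9): fills=none; bids=[-] asks=[#7:9@103]
After op 10 [order #8] limit_sell(price=101, qty=9): fills=none; bids=[-] asks=[#8:9@101 #7:9@103]
After op 11 [order #100] limit_sell(price=100, qty=5): fills=none; bids=[-] asks=[#100:5@100 #8:9@101 #7:9@103]
After op 12 [order #101] limit_buy(price=105, qty=5): fills=#101x#100:5@100; bids=[-] asks=[#8:9@101 #7:9@103]

Answer: 5@100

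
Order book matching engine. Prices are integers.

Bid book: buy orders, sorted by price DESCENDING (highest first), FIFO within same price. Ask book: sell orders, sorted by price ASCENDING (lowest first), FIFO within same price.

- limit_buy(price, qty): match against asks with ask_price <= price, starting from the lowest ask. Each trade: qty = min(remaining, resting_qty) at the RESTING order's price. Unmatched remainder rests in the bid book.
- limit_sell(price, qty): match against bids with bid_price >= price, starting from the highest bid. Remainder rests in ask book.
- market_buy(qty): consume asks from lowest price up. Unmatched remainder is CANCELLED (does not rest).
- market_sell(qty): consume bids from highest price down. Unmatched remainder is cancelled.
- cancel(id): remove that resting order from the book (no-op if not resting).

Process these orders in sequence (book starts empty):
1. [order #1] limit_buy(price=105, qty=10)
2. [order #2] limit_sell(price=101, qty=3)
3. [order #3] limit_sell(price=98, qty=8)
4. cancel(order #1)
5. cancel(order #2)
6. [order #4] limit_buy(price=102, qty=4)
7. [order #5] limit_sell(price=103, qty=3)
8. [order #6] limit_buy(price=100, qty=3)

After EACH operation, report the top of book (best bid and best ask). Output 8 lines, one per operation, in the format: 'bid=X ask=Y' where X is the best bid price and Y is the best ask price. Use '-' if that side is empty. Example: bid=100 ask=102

After op 1 [order #1] limit_buy(price=105, qty=10): fills=none; bids=[#1:10@105] asks=[-]
After op 2 [order #2] limit_sell(price=101, qty=3): fills=#1x#2:3@105; bids=[#1:7@105] asks=[-]
After op 3 [order #3] limit_sell(price=98, qty=8): fills=#1x#3:7@105; bids=[-] asks=[#3:1@98]
After op 4 cancel(order #1): fills=none; bids=[-] asks=[#3:1@98]
After op 5 cancel(order #2): fills=none; bids=[-] asks=[#3:1@98]
After op 6 [order #4] limit_buy(price=102, qty=4): fills=#4x#3:1@98; bids=[#4:3@102] asks=[-]
After op 7 [order #5] limit_sell(price=103, qty=3): fills=none; bids=[#4:3@102] asks=[#5:3@103]
After op 8 [order #6] limit_buy(price=100, qty=3): fills=none; bids=[#4:3@102 #6:3@100] asks=[#5:3@103]

Answer: bid=105 ask=-
bid=105 ask=-
bid=- ask=98
bid=- ask=98
bid=- ask=98
bid=102 ask=-
bid=102 ask=103
bid=102 ask=103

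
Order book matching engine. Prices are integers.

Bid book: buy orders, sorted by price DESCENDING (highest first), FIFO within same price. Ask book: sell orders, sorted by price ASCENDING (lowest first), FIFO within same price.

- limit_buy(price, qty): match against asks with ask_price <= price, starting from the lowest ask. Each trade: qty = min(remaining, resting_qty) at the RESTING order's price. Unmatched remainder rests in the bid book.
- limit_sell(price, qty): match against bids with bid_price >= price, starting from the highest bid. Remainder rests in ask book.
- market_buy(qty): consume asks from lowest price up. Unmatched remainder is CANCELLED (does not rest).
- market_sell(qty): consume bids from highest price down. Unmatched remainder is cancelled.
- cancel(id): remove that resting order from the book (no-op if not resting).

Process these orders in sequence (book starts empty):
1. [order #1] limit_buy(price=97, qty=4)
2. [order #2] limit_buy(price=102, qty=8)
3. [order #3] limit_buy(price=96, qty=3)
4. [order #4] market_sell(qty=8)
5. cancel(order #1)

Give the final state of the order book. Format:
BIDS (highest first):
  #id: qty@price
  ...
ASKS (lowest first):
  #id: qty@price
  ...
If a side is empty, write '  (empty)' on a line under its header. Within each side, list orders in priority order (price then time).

After op 1 [order #1] limit_buy(price=97, qty=4): fills=none; bids=[#1:4@97] asks=[-]
After op 2 [order #2] limit_buy(price=102, qty=8): fills=none; bids=[#2:8@102 #1:4@97] asks=[-]
After op 3 [order #3] limit_buy(price=96, qty=3): fills=none; bids=[#2:8@102 #1:4@97 #3:3@96] asks=[-]
After op 4 [order #4] market_sell(qty=8): fills=#2x#4:8@102; bids=[#1:4@97 #3:3@96] asks=[-]
After op 5 cancel(order #1): fills=none; bids=[#3:3@96] asks=[-]

Answer: BIDS (highest first):
  #3: 3@96
ASKS (lowest first):
  (empty)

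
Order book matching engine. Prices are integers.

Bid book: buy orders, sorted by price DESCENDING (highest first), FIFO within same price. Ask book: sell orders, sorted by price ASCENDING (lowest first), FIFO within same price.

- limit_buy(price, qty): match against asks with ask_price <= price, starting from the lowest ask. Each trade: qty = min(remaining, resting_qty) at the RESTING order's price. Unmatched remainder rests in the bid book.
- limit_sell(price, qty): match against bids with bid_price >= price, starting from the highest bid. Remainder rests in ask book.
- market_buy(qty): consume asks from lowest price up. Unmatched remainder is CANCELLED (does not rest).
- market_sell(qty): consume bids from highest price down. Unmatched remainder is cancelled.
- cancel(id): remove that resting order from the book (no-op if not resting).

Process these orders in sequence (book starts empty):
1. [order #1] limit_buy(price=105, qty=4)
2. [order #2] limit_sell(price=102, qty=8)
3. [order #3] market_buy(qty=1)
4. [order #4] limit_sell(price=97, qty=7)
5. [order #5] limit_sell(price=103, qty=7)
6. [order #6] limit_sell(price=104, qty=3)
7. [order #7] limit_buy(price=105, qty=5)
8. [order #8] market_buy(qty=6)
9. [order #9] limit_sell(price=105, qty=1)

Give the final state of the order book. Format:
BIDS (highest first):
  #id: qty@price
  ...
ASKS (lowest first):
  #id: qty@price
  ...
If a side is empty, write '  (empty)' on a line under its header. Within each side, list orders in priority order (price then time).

Answer: BIDS (highest first):
  (empty)
ASKS (lowest first):
  #5: 6@103
  #6: 3@104
  #9: 1@105

Derivation:
After op 1 [order #1] limit_buy(price=105, qty=4): fills=none; bids=[#1:4@105] asks=[-]
After op 2 [order #2] limit_sell(price=102, qty=8): fills=#1x#2:4@105; bids=[-] asks=[#2:4@102]
After op 3 [order #3] market_buy(qty=1): fills=#3x#2:1@102; bids=[-] asks=[#2:3@102]
After op 4 [order #4] limit_sell(price=97, qty=7): fills=none; bids=[-] asks=[#4:7@97 #2:3@102]
After op 5 [order #5] limit_sell(price=103, qty=7): fills=none; bids=[-] asks=[#4:7@97 #2:3@102 #5:7@103]
After op 6 [order #6] limit_sell(price=104, qty=3): fills=none; bids=[-] asks=[#4:7@97 #2:3@102 #5:7@103 #6:3@104]
After op 7 [order #7] limit_buy(price=105, qty=5): fills=#7x#4:5@97; bids=[-] asks=[#4:2@97 #2:3@102 #5:7@103 #6:3@104]
After op 8 [order #8] market_buy(qty=6): fills=#8x#4:2@97 #8x#2:3@102 #8x#5:1@103; bids=[-] asks=[#5:6@103 #6:3@104]
After op 9 [order #9] limit_sell(price=105, qty=1): fills=none; bids=[-] asks=[#5:6@103 #6:3@104 #9:1@105]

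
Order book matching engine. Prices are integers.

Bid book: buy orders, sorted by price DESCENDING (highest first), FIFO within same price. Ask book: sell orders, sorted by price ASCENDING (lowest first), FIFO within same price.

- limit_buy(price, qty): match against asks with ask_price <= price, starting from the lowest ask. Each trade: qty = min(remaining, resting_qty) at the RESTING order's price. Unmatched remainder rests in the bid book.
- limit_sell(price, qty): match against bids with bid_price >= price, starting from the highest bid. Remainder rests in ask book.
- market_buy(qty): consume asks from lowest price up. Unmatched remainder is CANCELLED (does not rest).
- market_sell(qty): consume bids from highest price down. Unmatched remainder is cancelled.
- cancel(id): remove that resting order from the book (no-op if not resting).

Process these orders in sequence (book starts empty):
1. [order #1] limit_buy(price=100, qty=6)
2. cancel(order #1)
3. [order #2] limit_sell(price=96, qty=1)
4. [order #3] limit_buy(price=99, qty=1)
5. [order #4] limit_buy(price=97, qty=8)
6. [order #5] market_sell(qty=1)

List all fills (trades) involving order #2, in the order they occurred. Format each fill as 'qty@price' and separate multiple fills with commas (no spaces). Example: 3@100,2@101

After op 1 [order #1] limit_buy(price=100, qty=6): fills=none; bids=[#1:6@100] asks=[-]
After op 2 cancel(order #1): fills=none; bids=[-] asks=[-]
After op 3 [order #2] limit_sell(price=96, qty=1): fills=none; bids=[-] asks=[#2:1@96]
After op 4 [order #3] limit_buy(price=99, qty=1): fills=#3x#2:1@96; bids=[-] asks=[-]
After op 5 [order #4] limit_buy(price=97, qty=8): fills=none; bids=[#4:8@97] asks=[-]
After op 6 [order #5] market_sell(qty=1): fills=#4x#5:1@97; bids=[#4:7@97] asks=[-]

Answer: 1@96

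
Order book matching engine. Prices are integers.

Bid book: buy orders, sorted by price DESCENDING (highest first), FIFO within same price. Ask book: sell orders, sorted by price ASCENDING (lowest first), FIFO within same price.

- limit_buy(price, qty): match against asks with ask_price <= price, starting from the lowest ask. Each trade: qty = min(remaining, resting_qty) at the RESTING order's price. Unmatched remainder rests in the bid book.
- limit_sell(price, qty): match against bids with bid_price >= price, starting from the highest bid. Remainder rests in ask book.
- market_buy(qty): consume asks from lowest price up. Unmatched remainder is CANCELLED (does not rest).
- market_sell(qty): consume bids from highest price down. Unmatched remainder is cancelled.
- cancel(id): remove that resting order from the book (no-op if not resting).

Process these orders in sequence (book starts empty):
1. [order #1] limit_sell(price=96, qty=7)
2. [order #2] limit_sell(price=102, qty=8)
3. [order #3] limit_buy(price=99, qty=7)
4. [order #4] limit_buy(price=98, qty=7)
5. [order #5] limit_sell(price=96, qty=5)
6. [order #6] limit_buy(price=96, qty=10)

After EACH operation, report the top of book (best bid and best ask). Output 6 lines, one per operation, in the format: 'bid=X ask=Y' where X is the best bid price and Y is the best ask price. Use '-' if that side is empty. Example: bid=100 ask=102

After op 1 [order #1] limit_sell(price=96, qty=7): fills=none; bids=[-] asks=[#1:7@96]
After op 2 [order #2] limit_sell(price=102, qty=8): fills=none; bids=[-] asks=[#1:7@96 #2:8@102]
After op 3 [order #3] limit_buy(price=99, qty=7): fills=#3x#1:7@96; bids=[-] asks=[#2:8@102]
After op 4 [order #4] limit_buy(price=98, qty=7): fills=none; bids=[#4:7@98] asks=[#2:8@102]
After op 5 [order #5] limit_sell(price=96, qty=5): fills=#4x#5:5@98; bids=[#4:2@98] asks=[#2:8@102]
After op 6 [order #6] limit_buy(price=96, qty=10): fills=none; bids=[#4:2@98 #6:10@96] asks=[#2:8@102]

Answer: bid=- ask=96
bid=- ask=96
bid=- ask=102
bid=98 ask=102
bid=98 ask=102
bid=98 ask=102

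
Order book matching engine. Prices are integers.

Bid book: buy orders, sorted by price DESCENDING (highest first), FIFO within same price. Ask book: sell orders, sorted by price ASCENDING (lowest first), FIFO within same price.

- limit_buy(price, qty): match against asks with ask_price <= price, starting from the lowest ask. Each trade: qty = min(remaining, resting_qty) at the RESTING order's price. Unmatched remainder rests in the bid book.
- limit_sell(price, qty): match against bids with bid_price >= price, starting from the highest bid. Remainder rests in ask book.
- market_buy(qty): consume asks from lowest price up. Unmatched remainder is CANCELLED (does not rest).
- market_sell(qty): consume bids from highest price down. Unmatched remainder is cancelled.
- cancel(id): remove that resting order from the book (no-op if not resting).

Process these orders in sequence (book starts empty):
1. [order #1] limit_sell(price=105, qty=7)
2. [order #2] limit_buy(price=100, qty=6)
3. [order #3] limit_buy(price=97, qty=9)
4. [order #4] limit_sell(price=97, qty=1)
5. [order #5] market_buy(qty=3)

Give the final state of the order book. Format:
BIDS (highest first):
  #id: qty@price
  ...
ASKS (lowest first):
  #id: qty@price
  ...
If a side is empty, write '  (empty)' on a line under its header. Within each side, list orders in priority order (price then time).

After op 1 [order #1] limit_sell(price=105, qty=7): fills=none; bids=[-] asks=[#1:7@105]
After op 2 [order #2] limit_buy(price=100, qty=6): fills=none; bids=[#2:6@100] asks=[#1:7@105]
After op 3 [order #3] limit_buy(price=97, qty=9): fills=none; bids=[#2:6@100 #3:9@97] asks=[#1:7@105]
After op 4 [order #4] limit_sell(price=97, qty=1): fills=#2x#4:1@100; bids=[#2:5@100 #3:9@97] asks=[#1:7@105]
After op 5 [order #5] market_buy(qty=3): fills=#5x#1:3@105; bids=[#2:5@100 #3:9@97] asks=[#1:4@105]

Answer: BIDS (highest first):
  #2: 5@100
  #3: 9@97
ASKS (lowest first):
  #1: 4@105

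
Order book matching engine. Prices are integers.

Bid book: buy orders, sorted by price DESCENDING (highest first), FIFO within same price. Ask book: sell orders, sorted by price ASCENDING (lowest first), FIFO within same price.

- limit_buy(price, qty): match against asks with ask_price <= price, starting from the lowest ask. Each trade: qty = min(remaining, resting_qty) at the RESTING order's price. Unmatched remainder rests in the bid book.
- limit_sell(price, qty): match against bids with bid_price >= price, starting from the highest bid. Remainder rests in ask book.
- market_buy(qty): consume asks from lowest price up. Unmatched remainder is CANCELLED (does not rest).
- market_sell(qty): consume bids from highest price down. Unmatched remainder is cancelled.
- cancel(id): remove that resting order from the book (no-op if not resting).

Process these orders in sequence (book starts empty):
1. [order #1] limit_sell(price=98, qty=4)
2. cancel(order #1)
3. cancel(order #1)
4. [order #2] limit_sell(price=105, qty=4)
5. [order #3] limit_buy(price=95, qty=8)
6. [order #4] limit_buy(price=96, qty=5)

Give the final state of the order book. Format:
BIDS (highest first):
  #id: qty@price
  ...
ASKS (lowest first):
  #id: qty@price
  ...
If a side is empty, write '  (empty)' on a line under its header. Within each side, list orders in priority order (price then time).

Answer: BIDS (highest first):
  #4: 5@96
  #3: 8@95
ASKS (lowest first):
  #2: 4@105

Derivation:
After op 1 [order #1] limit_sell(price=98, qty=4): fills=none; bids=[-] asks=[#1:4@98]
After op 2 cancel(order #1): fills=none; bids=[-] asks=[-]
After op 3 cancel(order #1): fills=none; bids=[-] asks=[-]
After op 4 [order #2] limit_sell(price=105, qty=4): fills=none; bids=[-] asks=[#2:4@105]
After op 5 [order #3] limit_buy(price=95, qty=8): fills=none; bids=[#3:8@95] asks=[#2:4@105]
After op 6 [order #4] limit_buy(price=96, qty=5): fills=none; bids=[#4:5@96 #3:8@95] asks=[#2:4@105]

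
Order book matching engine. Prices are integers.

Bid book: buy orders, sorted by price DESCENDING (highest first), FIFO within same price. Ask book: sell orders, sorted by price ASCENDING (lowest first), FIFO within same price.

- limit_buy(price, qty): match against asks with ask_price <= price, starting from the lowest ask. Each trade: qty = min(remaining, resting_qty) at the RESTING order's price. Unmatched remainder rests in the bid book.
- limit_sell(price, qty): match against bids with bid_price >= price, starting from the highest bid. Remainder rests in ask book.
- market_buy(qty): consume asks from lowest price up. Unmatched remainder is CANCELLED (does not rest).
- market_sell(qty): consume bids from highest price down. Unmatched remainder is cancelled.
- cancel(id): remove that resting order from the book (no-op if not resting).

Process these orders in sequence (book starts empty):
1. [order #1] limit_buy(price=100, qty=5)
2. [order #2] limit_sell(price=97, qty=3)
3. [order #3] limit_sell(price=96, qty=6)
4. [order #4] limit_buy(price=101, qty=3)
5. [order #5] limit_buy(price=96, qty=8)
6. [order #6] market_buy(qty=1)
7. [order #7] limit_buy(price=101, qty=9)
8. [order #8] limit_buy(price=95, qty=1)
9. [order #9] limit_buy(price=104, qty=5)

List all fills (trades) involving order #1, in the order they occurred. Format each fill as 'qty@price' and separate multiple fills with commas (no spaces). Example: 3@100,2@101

After op 1 [order #1] limit_buy(price=100, qty=5): fills=none; bids=[#1:5@100] asks=[-]
After op 2 [order #2] limit_sell(price=97, qty=3): fills=#1x#2:3@100; bids=[#1:2@100] asks=[-]
After op 3 [order #3] limit_sell(price=96, qty=6): fills=#1x#3:2@100; bids=[-] asks=[#3:4@96]
After op 4 [order #4] limit_buy(price=101, qty=3): fills=#4x#3:3@96; bids=[-] asks=[#3:1@96]
After op 5 [order #5] limit_buy(price=96, qty=8): fills=#5x#3:1@96; bids=[#5:7@96] asks=[-]
After op 6 [order #6] market_buy(qty=1): fills=none; bids=[#5:7@96] asks=[-]
After op 7 [order #7] limit_buy(price=101, qty=9): fills=none; bids=[#7:9@101 #5:7@96] asks=[-]
After op 8 [order #8] limit_buy(price=95, qty=1): fills=none; bids=[#7:9@101 #5:7@96 #8:1@95] asks=[-]
After op 9 [order #9] limit_buy(price=104, qty=5): fills=none; bids=[#9:5@104 #7:9@101 #5:7@96 #8:1@95] asks=[-]

Answer: 3@100,2@100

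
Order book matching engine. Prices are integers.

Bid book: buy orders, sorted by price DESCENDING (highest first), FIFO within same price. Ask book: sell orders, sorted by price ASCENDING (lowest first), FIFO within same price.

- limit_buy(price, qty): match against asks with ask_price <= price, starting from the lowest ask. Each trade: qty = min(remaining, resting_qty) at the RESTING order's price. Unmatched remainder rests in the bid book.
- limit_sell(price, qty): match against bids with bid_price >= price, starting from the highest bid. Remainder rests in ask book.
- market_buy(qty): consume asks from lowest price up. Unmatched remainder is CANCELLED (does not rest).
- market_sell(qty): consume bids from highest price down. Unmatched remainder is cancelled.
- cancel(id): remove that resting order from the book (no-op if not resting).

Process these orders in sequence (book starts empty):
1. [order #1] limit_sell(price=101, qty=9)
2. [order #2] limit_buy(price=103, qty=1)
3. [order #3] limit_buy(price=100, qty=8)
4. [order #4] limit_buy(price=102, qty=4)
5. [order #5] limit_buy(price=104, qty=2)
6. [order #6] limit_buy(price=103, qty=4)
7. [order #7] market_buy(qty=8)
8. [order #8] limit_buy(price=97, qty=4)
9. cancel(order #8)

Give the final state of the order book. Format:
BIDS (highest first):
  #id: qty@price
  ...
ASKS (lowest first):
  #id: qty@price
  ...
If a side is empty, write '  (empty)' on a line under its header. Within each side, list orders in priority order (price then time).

After op 1 [order #1] limit_sell(price=101, qty=9): fills=none; bids=[-] asks=[#1:9@101]
After op 2 [order #2] limit_buy(price=103, qty=1): fills=#2x#1:1@101; bids=[-] asks=[#1:8@101]
After op 3 [order #3] limit_buy(price=100, qty=8): fills=none; bids=[#3:8@100] asks=[#1:8@101]
After op 4 [order #4] limit_buy(price=102, qty=4): fills=#4x#1:4@101; bids=[#3:8@100] asks=[#1:4@101]
After op 5 [order #5] limit_buy(price=104, qty=2): fills=#5x#1:2@101; bids=[#3:8@100] asks=[#1:2@101]
After op 6 [order #6] limit_buy(price=103, qty=4): fills=#6x#1:2@101; bids=[#6:2@103 #3:8@100] asks=[-]
After op 7 [order #7] market_buy(qty=8): fills=none; bids=[#6:2@103 #3:8@100] asks=[-]
After op 8 [order #8] limit_buy(price=97, qty=4): fills=none; bids=[#6:2@103 #3:8@100 #8:4@97] asks=[-]
After op 9 cancel(order #8): fills=none; bids=[#6:2@103 #3:8@100] asks=[-]

Answer: BIDS (highest first):
  #6: 2@103
  #3: 8@100
ASKS (lowest first):
  (empty)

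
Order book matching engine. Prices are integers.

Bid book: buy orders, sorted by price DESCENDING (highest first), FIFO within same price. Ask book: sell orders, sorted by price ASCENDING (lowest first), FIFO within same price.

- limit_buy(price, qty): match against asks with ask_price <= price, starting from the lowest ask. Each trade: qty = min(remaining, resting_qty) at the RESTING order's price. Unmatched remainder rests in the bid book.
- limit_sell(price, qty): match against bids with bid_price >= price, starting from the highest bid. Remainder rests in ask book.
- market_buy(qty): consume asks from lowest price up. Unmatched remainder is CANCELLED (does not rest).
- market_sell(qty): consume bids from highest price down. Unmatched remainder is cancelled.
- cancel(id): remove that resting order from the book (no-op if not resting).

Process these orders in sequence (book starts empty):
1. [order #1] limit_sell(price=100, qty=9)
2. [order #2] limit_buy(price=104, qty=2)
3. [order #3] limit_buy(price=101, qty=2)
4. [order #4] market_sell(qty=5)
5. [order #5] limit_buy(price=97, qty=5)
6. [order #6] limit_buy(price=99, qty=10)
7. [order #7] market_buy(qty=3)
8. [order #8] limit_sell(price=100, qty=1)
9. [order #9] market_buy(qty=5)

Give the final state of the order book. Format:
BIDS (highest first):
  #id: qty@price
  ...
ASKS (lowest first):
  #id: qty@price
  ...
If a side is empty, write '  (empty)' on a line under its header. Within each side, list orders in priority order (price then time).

After op 1 [order #1] limit_sell(price=100, qty=9): fills=none; bids=[-] asks=[#1:9@100]
After op 2 [order #2] limit_buy(price=104, qty=2): fills=#2x#1:2@100; bids=[-] asks=[#1:7@100]
After op 3 [order #3] limit_buy(price=101, qty=2): fills=#3x#1:2@100; bids=[-] asks=[#1:5@100]
After op 4 [order #4] market_sell(qty=5): fills=none; bids=[-] asks=[#1:5@100]
After op 5 [order #5] limit_buy(price=97, qty=5): fills=none; bids=[#5:5@97] asks=[#1:5@100]
After op 6 [order #6] limit_buy(price=99, qty=10): fills=none; bids=[#6:10@99 #5:5@97] asks=[#1:5@100]
After op 7 [order #7] market_buy(qty=3): fills=#7x#1:3@100; bids=[#6:10@99 #5:5@97] asks=[#1:2@100]
After op 8 [order #8] limit_sell(price=100, qty=1): fills=none; bids=[#6:10@99 #5:5@97] asks=[#1:2@100 #8:1@100]
After op 9 [order #9] market_buy(qty=5): fills=#9x#1:2@100 #9x#8:1@100; bids=[#6:10@99 #5:5@97] asks=[-]

Answer: BIDS (highest first):
  #6: 10@99
  #5: 5@97
ASKS (lowest first):
  (empty)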